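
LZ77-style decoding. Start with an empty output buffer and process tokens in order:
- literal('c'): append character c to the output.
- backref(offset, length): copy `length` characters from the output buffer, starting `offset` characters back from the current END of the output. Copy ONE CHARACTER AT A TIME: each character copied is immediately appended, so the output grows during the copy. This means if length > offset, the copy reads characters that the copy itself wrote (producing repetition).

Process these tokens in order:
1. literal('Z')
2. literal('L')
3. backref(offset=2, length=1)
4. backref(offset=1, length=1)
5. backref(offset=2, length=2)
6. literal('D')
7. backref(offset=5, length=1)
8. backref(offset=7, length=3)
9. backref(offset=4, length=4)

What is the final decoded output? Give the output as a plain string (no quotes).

Token 1: literal('Z'). Output: "Z"
Token 2: literal('L'). Output: "ZL"
Token 3: backref(off=2, len=1). Copied 'Z' from pos 0. Output: "ZLZ"
Token 4: backref(off=1, len=1). Copied 'Z' from pos 2. Output: "ZLZZ"
Token 5: backref(off=2, len=2). Copied 'ZZ' from pos 2. Output: "ZLZZZZ"
Token 6: literal('D'). Output: "ZLZZZZD"
Token 7: backref(off=5, len=1). Copied 'Z' from pos 2. Output: "ZLZZZZDZ"
Token 8: backref(off=7, len=3). Copied 'LZZ' from pos 1. Output: "ZLZZZZDZLZZ"
Token 9: backref(off=4, len=4). Copied 'ZLZZ' from pos 7. Output: "ZLZZZZDZLZZZLZZ"

Answer: ZLZZZZDZLZZZLZZ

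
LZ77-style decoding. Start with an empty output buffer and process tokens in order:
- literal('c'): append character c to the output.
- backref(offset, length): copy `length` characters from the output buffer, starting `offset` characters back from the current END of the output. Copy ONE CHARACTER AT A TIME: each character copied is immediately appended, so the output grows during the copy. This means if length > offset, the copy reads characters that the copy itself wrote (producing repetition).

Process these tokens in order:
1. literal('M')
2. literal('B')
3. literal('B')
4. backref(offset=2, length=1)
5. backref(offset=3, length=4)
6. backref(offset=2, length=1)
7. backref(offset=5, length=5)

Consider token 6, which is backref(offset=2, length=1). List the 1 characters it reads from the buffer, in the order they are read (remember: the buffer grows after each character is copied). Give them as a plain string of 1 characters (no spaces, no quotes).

Token 1: literal('M'). Output: "M"
Token 2: literal('B'). Output: "MB"
Token 3: literal('B'). Output: "MBB"
Token 4: backref(off=2, len=1). Copied 'B' from pos 1. Output: "MBBB"
Token 5: backref(off=3, len=4) (overlapping!). Copied 'BBBB' from pos 1. Output: "MBBBBBBB"
Token 6: backref(off=2, len=1). Buffer before: "MBBBBBBB" (len 8)
  byte 1: read out[6]='B', append. Buffer now: "MBBBBBBBB"

Answer: B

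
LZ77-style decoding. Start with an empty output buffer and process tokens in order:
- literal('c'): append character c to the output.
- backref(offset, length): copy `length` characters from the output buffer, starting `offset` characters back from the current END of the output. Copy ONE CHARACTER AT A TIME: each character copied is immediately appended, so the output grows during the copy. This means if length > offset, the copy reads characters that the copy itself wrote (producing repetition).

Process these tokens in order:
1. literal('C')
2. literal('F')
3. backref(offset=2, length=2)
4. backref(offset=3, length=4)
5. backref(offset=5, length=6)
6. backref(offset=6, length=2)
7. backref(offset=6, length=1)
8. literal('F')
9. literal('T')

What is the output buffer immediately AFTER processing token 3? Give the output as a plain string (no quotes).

Answer: CFCF

Derivation:
Token 1: literal('C'). Output: "C"
Token 2: literal('F'). Output: "CF"
Token 3: backref(off=2, len=2). Copied 'CF' from pos 0. Output: "CFCF"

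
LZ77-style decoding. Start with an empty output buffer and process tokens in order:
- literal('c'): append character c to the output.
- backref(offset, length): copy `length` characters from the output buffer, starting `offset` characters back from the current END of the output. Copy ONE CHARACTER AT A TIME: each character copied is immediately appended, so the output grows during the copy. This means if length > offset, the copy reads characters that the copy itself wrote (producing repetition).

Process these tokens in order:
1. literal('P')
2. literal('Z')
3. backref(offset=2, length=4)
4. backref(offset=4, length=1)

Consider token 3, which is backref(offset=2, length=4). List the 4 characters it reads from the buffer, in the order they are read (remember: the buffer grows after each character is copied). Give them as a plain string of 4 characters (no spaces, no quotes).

Token 1: literal('P'). Output: "P"
Token 2: literal('Z'). Output: "PZ"
Token 3: backref(off=2, len=4). Buffer before: "PZ" (len 2)
  byte 1: read out[0]='P', append. Buffer now: "PZP"
  byte 2: read out[1]='Z', append. Buffer now: "PZPZ"
  byte 3: read out[2]='P', append. Buffer now: "PZPZP"
  byte 4: read out[3]='Z', append. Buffer now: "PZPZPZ"

Answer: PZPZ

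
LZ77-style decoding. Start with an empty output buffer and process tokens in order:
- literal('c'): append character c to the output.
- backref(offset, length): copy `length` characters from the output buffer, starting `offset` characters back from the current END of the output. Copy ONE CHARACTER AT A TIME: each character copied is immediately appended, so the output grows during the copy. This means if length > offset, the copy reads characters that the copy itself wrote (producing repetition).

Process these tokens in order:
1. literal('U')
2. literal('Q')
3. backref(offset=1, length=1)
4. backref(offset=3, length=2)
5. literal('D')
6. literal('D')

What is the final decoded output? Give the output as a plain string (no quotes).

Token 1: literal('U'). Output: "U"
Token 2: literal('Q'). Output: "UQ"
Token 3: backref(off=1, len=1). Copied 'Q' from pos 1. Output: "UQQ"
Token 4: backref(off=3, len=2). Copied 'UQ' from pos 0. Output: "UQQUQ"
Token 5: literal('D'). Output: "UQQUQD"
Token 6: literal('D'). Output: "UQQUQDD"

Answer: UQQUQDD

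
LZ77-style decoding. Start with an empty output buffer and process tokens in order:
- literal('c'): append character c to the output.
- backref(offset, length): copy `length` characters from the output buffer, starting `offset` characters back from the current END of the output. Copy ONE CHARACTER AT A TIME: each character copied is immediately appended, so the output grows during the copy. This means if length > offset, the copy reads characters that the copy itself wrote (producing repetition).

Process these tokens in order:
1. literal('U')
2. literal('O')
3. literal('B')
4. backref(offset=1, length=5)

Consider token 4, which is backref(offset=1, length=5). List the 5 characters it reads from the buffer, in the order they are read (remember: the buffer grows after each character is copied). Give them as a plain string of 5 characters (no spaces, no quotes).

Answer: BBBBB

Derivation:
Token 1: literal('U'). Output: "U"
Token 2: literal('O'). Output: "UO"
Token 3: literal('B'). Output: "UOB"
Token 4: backref(off=1, len=5). Buffer before: "UOB" (len 3)
  byte 1: read out[2]='B', append. Buffer now: "UOBB"
  byte 2: read out[3]='B', append. Buffer now: "UOBBB"
  byte 3: read out[4]='B', append. Buffer now: "UOBBBB"
  byte 4: read out[5]='B', append. Buffer now: "UOBBBBB"
  byte 5: read out[6]='B', append. Buffer now: "UOBBBBBB"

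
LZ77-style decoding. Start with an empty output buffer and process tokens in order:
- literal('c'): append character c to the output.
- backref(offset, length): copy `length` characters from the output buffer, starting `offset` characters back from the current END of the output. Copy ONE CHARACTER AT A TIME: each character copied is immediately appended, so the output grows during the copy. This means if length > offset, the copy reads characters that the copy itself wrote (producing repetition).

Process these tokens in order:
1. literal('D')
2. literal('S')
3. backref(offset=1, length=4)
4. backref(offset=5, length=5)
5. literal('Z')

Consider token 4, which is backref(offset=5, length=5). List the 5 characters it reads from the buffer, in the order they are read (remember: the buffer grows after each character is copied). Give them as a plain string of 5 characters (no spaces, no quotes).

Answer: SSSSS

Derivation:
Token 1: literal('D'). Output: "D"
Token 2: literal('S'). Output: "DS"
Token 3: backref(off=1, len=4) (overlapping!). Copied 'SSSS' from pos 1. Output: "DSSSSS"
Token 4: backref(off=5, len=5). Buffer before: "DSSSSS" (len 6)
  byte 1: read out[1]='S', append. Buffer now: "DSSSSSS"
  byte 2: read out[2]='S', append. Buffer now: "DSSSSSSS"
  byte 3: read out[3]='S', append. Buffer now: "DSSSSSSSS"
  byte 4: read out[4]='S', append. Buffer now: "DSSSSSSSSS"
  byte 5: read out[5]='S', append. Buffer now: "DSSSSSSSSSS"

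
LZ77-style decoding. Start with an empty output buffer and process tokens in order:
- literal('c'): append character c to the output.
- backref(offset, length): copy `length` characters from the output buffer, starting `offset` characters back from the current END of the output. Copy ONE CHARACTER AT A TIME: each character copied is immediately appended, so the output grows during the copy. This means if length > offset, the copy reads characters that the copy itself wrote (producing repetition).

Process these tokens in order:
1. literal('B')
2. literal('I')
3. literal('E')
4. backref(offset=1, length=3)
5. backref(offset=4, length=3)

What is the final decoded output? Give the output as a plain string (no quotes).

Answer: BIEEEEEEE

Derivation:
Token 1: literal('B'). Output: "B"
Token 2: literal('I'). Output: "BI"
Token 3: literal('E'). Output: "BIE"
Token 4: backref(off=1, len=3) (overlapping!). Copied 'EEE' from pos 2. Output: "BIEEEE"
Token 5: backref(off=4, len=3). Copied 'EEE' from pos 2. Output: "BIEEEEEEE"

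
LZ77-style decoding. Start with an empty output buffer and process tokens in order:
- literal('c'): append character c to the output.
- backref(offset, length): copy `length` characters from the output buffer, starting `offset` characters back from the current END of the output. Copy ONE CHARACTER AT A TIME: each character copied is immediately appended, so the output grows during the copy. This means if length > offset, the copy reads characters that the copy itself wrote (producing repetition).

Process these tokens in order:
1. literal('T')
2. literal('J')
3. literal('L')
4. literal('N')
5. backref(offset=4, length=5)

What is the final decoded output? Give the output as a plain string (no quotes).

Answer: TJLNTJLNT

Derivation:
Token 1: literal('T'). Output: "T"
Token 2: literal('J'). Output: "TJ"
Token 3: literal('L'). Output: "TJL"
Token 4: literal('N'). Output: "TJLN"
Token 5: backref(off=4, len=5) (overlapping!). Copied 'TJLNT' from pos 0. Output: "TJLNTJLNT"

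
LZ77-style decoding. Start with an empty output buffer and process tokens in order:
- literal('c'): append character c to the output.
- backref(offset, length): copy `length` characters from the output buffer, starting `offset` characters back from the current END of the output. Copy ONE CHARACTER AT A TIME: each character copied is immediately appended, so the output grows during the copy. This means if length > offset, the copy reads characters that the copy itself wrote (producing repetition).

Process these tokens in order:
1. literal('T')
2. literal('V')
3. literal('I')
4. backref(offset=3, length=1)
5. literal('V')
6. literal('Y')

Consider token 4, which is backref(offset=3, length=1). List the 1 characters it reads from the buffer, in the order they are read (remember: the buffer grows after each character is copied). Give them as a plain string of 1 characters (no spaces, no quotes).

Answer: T

Derivation:
Token 1: literal('T'). Output: "T"
Token 2: literal('V'). Output: "TV"
Token 3: literal('I'). Output: "TVI"
Token 4: backref(off=3, len=1). Buffer before: "TVI" (len 3)
  byte 1: read out[0]='T', append. Buffer now: "TVIT"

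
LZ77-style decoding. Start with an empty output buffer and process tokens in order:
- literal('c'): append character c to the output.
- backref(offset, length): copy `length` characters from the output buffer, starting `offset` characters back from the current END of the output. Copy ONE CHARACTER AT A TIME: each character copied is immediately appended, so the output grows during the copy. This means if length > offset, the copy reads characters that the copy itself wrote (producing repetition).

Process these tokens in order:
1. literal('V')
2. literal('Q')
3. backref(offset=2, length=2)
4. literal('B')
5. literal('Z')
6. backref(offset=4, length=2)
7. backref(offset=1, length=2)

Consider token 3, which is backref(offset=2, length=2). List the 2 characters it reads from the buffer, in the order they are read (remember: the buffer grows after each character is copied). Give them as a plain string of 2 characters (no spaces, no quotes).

Answer: VQ

Derivation:
Token 1: literal('V'). Output: "V"
Token 2: literal('Q'). Output: "VQ"
Token 3: backref(off=2, len=2). Buffer before: "VQ" (len 2)
  byte 1: read out[0]='V', append. Buffer now: "VQV"
  byte 2: read out[1]='Q', append. Buffer now: "VQVQ"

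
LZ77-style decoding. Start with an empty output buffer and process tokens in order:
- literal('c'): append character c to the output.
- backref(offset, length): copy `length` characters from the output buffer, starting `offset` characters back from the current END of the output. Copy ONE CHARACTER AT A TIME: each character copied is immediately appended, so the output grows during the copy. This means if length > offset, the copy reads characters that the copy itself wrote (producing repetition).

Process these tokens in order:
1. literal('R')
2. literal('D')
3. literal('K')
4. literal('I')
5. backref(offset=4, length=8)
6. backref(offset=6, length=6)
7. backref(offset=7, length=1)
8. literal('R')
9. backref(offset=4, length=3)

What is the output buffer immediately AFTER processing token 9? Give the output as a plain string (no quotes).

Token 1: literal('R'). Output: "R"
Token 2: literal('D'). Output: "RD"
Token 3: literal('K'). Output: "RDK"
Token 4: literal('I'). Output: "RDKI"
Token 5: backref(off=4, len=8) (overlapping!). Copied 'RDKIRDKI' from pos 0. Output: "RDKIRDKIRDKI"
Token 6: backref(off=6, len=6). Copied 'KIRDKI' from pos 6. Output: "RDKIRDKIRDKIKIRDKI"
Token 7: backref(off=7, len=1). Copied 'I' from pos 11. Output: "RDKIRDKIRDKIKIRDKII"
Token 8: literal('R'). Output: "RDKIRDKIRDKIKIRDKIIR"
Token 9: backref(off=4, len=3). Copied 'KII' from pos 16. Output: "RDKIRDKIRDKIKIRDKIIRKII"

Answer: RDKIRDKIRDKIKIRDKIIRKII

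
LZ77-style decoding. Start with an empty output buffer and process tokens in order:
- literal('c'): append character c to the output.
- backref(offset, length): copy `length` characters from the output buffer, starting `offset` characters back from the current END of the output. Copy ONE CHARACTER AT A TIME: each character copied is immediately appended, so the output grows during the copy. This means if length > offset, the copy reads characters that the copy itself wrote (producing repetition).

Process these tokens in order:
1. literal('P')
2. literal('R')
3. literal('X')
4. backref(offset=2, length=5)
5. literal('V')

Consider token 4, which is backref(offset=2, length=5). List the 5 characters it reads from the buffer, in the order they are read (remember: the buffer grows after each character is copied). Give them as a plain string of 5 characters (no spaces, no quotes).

Token 1: literal('P'). Output: "P"
Token 2: literal('R'). Output: "PR"
Token 3: literal('X'). Output: "PRX"
Token 4: backref(off=2, len=5). Buffer before: "PRX" (len 3)
  byte 1: read out[1]='R', append. Buffer now: "PRXR"
  byte 2: read out[2]='X', append. Buffer now: "PRXRX"
  byte 3: read out[3]='R', append. Buffer now: "PRXRXR"
  byte 4: read out[4]='X', append. Buffer now: "PRXRXRX"
  byte 5: read out[5]='R', append. Buffer now: "PRXRXRXR"

Answer: RXRXR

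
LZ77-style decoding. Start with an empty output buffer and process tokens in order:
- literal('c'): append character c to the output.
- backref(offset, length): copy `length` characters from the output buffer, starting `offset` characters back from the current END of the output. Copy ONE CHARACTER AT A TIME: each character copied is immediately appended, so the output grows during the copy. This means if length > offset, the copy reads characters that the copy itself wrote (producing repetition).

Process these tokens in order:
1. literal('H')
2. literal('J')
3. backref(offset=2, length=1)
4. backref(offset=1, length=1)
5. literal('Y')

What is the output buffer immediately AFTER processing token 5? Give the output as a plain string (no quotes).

Answer: HJHHY

Derivation:
Token 1: literal('H'). Output: "H"
Token 2: literal('J'). Output: "HJ"
Token 3: backref(off=2, len=1). Copied 'H' from pos 0. Output: "HJH"
Token 4: backref(off=1, len=1). Copied 'H' from pos 2. Output: "HJHH"
Token 5: literal('Y'). Output: "HJHHY"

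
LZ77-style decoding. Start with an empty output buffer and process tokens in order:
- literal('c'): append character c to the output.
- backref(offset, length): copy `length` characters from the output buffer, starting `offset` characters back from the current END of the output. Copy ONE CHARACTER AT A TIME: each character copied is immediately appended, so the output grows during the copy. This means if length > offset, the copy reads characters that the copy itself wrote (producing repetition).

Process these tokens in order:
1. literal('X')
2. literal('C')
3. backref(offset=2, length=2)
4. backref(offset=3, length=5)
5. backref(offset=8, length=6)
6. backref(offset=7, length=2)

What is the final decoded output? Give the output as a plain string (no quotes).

Answer: XCXCCXCCXCXCCXCXC

Derivation:
Token 1: literal('X'). Output: "X"
Token 2: literal('C'). Output: "XC"
Token 3: backref(off=2, len=2). Copied 'XC' from pos 0. Output: "XCXC"
Token 4: backref(off=3, len=5) (overlapping!). Copied 'CXCCX' from pos 1. Output: "XCXCCXCCX"
Token 5: backref(off=8, len=6). Copied 'CXCCXC' from pos 1. Output: "XCXCCXCCXCXCCXC"
Token 6: backref(off=7, len=2). Copied 'XC' from pos 8. Output: "XCXCCXCCXCXCCXCXC"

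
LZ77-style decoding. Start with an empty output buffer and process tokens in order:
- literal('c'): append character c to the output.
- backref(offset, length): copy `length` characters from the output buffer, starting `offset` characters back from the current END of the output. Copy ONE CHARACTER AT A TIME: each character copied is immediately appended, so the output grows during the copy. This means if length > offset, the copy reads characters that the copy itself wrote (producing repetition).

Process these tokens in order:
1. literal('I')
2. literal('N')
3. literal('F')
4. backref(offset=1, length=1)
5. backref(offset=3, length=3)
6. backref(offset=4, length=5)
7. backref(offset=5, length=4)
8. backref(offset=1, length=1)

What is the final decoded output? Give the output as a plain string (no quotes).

Token 1: literal('I'). Output: "I"
Token 2: literal('N'). Output: "IN"
Token 3: literal('F'). Output: "INF"
Token 4: backref(off=1, len=1). Copied 'F' from pos 2. Output: "INFF"
Token 5: backref(off=3, len=3). Copied 'NFF' from pos 1. Output: "INFFNFF"
Token 6: backref(off=4, len=5) (overlapping!). Copied 'FNFFF' from pos 3. Output: "INFFNFFFNFFF"
Token 7: backref(off=5, len=4). Copied 'FNFF' from pos 7. Output: "INFFNFFFNFFFFNFF"
Token 8: backref(off=1, len=1). Copied 'F' from pos 15. Output: "INFFNFFFNFFFFNFFF"

Answer: INFFNFFFNFFFFNFFF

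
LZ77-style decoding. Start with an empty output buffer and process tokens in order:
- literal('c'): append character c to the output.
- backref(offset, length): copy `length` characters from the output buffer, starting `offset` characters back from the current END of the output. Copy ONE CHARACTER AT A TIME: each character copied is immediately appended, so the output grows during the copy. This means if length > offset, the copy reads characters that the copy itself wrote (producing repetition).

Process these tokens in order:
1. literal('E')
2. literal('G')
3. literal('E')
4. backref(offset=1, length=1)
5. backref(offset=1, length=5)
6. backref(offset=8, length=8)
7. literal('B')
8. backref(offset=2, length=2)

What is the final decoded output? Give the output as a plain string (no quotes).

Token 1: literal('E'). Output: "E"
Token 2: literal('G'). Output: "EG"
Token 3: literal('E'). Output: "EGE"
Token 4: backref(off=1, len=1). Copied 'E' from pos 2. Output: "EGEE"
Token 5: backref(off=1, len=5) (overlapping!). Copied 'EEEEE' from pos 3. Output: "EGEEEEEEE"
Token 6: backref(off=8, len=8). Copied 'GEEEEEEE' from pos 1. Output: "EGEEEEEEEGEEEEEEE"
Token 7: literal('B'). Output: "EGEEEEEEEGEEEEEEEB"
Token 8: backref(off=2, len=2). Copied 'EB' from pos 16. Output: "EGEEEEEEEGEEEEEEEBEB"

Answer: EGEEEEEEEGEEEEEEEBEB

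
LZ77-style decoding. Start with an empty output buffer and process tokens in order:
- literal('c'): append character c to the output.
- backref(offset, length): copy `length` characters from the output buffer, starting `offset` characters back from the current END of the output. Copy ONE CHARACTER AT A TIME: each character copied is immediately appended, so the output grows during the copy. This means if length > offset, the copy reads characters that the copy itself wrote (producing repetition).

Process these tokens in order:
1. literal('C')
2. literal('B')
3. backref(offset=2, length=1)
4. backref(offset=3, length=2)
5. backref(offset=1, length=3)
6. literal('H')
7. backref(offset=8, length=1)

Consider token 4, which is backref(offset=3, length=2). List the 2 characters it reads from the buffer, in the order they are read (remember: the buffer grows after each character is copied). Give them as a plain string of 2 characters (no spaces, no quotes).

Answer: CB

Derivation:
Token 1: literal('C'). Output: "C"
Token 2: literal('B'). Output: "CB"
Token 3: backref(off=2, len=1). Copied 'C' from pos 0. Output: "CBC"
Token 4: backref(off=3, len=2). Buffer before: "CBC" (len 3)
  byte 1: read out[0]='C', append. Buffer now: "CBCC"
  byte 2: read out[1]='B', append. Buffer now: "CBCCB"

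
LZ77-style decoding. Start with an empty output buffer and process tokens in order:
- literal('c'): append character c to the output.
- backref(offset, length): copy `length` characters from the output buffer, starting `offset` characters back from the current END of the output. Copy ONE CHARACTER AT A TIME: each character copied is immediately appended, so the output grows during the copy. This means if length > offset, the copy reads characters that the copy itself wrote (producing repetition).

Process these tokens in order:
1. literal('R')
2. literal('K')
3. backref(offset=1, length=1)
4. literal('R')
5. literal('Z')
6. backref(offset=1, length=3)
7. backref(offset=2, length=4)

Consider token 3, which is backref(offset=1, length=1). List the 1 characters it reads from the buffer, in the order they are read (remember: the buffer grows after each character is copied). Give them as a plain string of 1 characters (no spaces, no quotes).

Token 1: literal('R'). Output: "R"
Token 2: literal('K'). Output: "RK"
Token 3: backref(off=1, len=1). Buffer before: "RK" (len 2)
  byte 1: read out[1]='K', append. Buffer now: "RKK"

Answer: K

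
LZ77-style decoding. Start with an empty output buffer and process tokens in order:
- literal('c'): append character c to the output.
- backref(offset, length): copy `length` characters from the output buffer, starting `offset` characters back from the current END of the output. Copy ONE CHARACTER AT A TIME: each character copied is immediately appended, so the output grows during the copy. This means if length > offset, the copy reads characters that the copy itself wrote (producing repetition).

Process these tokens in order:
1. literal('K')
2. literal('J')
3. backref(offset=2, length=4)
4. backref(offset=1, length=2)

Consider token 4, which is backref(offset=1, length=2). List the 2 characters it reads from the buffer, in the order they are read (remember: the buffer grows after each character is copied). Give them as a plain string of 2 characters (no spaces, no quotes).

Answer: JJ

Derivation:
Token 1: literal('K'). Output: "K"
Token 2: literal('J'). Output: "KJ"
Token 3: backref(off=2, len=4) (overlapping!). Copied 'KJKJ' from pos 0. Output: "KJKJKJ"
Token 4: backref(off=1, len=2). Buffer before: "KJKJKJ" (len 6)
  byte 1: read out[5]='J', append. Buffer now: "KJKJKJJ"
  byte 2: read out[6]='J', append. Buffer now: "KJKJKJJJ"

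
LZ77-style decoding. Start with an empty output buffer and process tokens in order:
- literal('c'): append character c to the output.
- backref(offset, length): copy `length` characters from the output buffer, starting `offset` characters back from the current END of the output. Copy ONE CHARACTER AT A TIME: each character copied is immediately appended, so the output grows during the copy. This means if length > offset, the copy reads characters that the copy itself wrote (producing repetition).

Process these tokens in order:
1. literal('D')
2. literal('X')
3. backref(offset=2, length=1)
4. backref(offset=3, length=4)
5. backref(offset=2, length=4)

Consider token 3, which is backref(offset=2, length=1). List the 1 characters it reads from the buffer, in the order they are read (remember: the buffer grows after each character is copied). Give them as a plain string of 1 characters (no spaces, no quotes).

Answer: D

Derivation:
Token 1: literal('D'). Output: "D"
Token 2: literal('X'). Output: "DX"
Token 3: backref(off=2, len=1). Buffer before: "DX" (len 2)
  byte 1: read out[0]='D', append. Buffer now: "DXD"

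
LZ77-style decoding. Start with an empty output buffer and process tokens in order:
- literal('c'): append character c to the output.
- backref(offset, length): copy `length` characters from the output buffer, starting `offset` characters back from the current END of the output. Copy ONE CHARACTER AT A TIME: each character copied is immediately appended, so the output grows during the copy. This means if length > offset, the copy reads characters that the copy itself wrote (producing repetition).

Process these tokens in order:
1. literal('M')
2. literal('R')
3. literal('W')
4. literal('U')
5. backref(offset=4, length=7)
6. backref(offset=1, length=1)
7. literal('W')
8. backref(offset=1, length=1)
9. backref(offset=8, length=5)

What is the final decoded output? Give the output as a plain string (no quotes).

Token 1: literal('M'). Output: "M"
Token 2: literal('R'). Output: "MR"
Token 3: literal('W'). Output: "MRW"
Token 4: literal('U'). Output: "MRWU"
Token 5: backref(off=4, len=7) (overlapping!). Copied 'MRWUMRW' from pos 0. Output: "MRWUMRWUMRW"
Token 6: backref(off=1, len=1). Copied 'W' from pos 10. Output: "MRWUMRWUMRWW"
Token 7: literal('W'). Output: "MRWUMRWUMRWWW"
Token 8: backref(off=1, len=1). Copied 'W' from pos 12. Output: "MRWUMRWUMRWWWW"
Token 9: backref(off=8, len=5). Copied 'WUMRW' from pos 6. Output: "MRWUMRWUMRWWWWWUMRW"

Answer: MRWUMRWUMRWWWWWUMRW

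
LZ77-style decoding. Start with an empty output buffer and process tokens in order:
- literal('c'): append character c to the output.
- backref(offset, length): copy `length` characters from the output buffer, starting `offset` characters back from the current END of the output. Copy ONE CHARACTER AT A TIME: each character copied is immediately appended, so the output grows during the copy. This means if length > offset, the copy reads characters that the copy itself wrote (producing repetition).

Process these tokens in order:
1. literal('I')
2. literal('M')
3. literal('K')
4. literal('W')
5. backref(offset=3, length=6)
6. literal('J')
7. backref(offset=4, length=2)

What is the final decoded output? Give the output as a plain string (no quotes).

Token 1: literal('I'). Output: "I"
Token 2: literal('M'). Output: "IM"
Token 3: literal('K'). Output: "IMK"
Token 4: literal('W'). Output: "IMKW"
Token 5: backref(off=3, len=6) (overlapping!). Copied 'MKWMKW' from pos 1. Output: "IMKWMKWMKW"
Token 6: literal('J'). Output: "IMKWMKWMKWJ"
Token 7: backref(off=4, len=2). Copied 'MK' from pos 7. Output: "IMKWMKWMKWJMK"

Answer: IMKWMKWMKWJMK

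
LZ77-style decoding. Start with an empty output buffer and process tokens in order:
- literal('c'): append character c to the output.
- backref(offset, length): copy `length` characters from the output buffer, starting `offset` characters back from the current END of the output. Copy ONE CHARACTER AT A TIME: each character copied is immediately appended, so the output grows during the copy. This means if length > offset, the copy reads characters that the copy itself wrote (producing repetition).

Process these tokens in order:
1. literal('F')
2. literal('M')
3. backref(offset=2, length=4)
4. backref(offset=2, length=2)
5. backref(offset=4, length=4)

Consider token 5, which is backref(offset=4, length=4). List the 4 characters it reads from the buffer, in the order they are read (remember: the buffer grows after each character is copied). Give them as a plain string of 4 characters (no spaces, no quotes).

Answer: FMFM

Derivation:
Token 1: literal('F'). Output: "F"
Token 2: literal('M'). Output: "FM"
Token 3: backref(off=2, len=4) (overlapping!). Copied 'FMFM' from pos 0. Output: "FMFMFM"
Token 4: backref(off=2, len=2). Copied 'FM' from pos 4. Output: "FMFMFMFM"
Token 5: backref(off=4, len=4). Buffer before: "FMFMFMFM" (len 8)
  byte 1: read out[4]='F', append. Buffer now: "FMFMFMFMF"
  byte 2: read out[5]='M', append. Buffer now: "FMFMFMFMFM"
  byte 3: read out[6]='F', append. Buffer now: "FMFMFMFMFMF"
  byte 4: read out[7]='M', append. Buffer now: "FMFMFMFMFMFM"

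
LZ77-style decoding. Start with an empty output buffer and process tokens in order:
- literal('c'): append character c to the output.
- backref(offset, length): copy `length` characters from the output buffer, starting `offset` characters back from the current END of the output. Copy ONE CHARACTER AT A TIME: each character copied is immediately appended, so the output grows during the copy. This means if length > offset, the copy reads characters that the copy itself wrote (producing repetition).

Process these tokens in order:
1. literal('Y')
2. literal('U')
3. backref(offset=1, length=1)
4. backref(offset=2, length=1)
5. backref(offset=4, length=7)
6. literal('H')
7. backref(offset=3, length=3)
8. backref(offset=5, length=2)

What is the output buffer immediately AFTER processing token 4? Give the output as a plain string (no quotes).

Answer: YUUU

Derivation:
Token 1: literal('Y'). Output: "Y"
Token 2: literal('U'). Output: "YU"
Token 3: backref(off=1, len=1). Copied 'U' from pos 1. Output: "YUU"
Token 4: backref(off=2, len=1). Copied 'U' from pos 1. Output: "YUUU"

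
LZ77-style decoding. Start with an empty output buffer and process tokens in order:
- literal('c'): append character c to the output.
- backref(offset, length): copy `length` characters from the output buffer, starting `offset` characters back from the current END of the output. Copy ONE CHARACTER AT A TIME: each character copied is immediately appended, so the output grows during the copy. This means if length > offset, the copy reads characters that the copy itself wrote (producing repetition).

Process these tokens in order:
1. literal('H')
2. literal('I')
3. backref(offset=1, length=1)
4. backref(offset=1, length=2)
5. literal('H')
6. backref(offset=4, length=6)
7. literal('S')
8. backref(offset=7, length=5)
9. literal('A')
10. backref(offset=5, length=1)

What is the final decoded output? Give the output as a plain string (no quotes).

Token 1: literal('H'). Output: "H"
Token 2: literal('I'). Output: "HI"
Token 3: backref(off=1, len=1). Copied 'I' from pos 1. Output: "HII"
Token 4: backref(off=1, len=2) (overlapping!). Copied 'II' from pos 2. Output: "HIIII"
Token 5: literal('H'). Output: "HIIIIH"
Token 6: backref(off=4, len=6) (overlapping!). Copied 'IIIHII' from pos 2. Output: "HIIIIHIIIHII"
Token 7: literal('S'). Output: "HIIIIHIIIHIIS"
Token 8: backref(off=7, len=5). Copied 'IIIHI' from pos 6. Output: "HIIIIHIIIHIISIIIHI"
Token 9: literal('A'). Output: "HIIIIHIIIHIISIIIHIA"
Token 10: backref(off=5, len=1). Copied 'I' from pos 14. Output: "HIIIIHIIIHIISIIIHIAI"

Answer: HIIIIHIIIHIISIIIHIAI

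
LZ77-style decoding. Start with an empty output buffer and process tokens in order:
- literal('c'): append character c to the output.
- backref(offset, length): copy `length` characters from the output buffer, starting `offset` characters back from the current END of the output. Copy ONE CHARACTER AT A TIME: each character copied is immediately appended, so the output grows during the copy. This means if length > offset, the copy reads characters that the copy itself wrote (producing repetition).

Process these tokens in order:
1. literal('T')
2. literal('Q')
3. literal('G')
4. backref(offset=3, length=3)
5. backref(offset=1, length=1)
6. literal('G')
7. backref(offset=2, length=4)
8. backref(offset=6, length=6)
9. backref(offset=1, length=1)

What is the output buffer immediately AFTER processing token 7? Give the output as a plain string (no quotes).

Token 1: literal('T'). Output: "T"
Token 2: literal('Q'). Output: "TQ"
Token 3: literal('G'). Output: "TQG"
Token 4: backref(off=3, len=3). Copied 'TQG' from pos 0. Output: "TQGTQG"
Token 5: backref(off=1, len=1). Copied 'G' from pos 5. Output: "TQGTQGG"
Token 6: literal('G'). Output: "TQGTQGGG"
Token 7: backref(off=2, len=4) (overlapping!). Copied 'GGGG' from pos 6. Output: "TQGTQGGGGGGG"

Answer: TQGTQGGGGGGG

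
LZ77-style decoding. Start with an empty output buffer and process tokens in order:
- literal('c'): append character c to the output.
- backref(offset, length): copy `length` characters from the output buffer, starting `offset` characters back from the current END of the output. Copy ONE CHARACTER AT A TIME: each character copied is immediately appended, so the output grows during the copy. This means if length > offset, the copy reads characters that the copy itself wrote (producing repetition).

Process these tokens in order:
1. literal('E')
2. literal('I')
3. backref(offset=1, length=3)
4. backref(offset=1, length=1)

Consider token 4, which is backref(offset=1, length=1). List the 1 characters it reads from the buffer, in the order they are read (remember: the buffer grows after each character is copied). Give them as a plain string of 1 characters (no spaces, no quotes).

Token 1: literal('E'). Output: "E"
Token 2: literal('I'). Output: "EI"
Token 3: backref(off=1, len=3) (overlapping!). Copied 'III' from pos 1. Output: "EIIII"
Token 4: backref(off=1, len=1). Buffer before: "EIIII" (len 5)
  byte 1: read out[4]='I', append. Buffer now: "EIIIII"

Answer: I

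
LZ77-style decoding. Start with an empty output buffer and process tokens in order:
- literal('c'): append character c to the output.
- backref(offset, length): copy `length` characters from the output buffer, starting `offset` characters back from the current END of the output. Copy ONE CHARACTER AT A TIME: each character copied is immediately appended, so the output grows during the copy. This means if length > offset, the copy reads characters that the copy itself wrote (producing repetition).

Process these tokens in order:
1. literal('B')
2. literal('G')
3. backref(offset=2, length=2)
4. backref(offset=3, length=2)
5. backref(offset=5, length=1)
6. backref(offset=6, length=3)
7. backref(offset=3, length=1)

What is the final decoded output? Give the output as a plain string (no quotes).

Answer: BGBGGBGGBGG

Derivation:
Token 1: literal('B'). Output: "B"
Token 2: literal('G'). Output: "BG"
Token 3: backref(off=2, len=2). Copied 'BG' from pos 0. Output: "BGBG"
Token 4: backref(off=3, len=2). Copied 'GB' from pos 1. Output: "BGBGGB"
Token 5: backref(off=5, len=1). Copied 'G' from pos 1. Output: "BGBGGBG"
Token 6: backref(off=6, len=3). Copied 'GBG' from pos 1. Output: "BGBGGBGGBG"
Token 7: backref(off=3, len=1). Copied 'G' from pos 7. Output: "BGBGGBGGBGG"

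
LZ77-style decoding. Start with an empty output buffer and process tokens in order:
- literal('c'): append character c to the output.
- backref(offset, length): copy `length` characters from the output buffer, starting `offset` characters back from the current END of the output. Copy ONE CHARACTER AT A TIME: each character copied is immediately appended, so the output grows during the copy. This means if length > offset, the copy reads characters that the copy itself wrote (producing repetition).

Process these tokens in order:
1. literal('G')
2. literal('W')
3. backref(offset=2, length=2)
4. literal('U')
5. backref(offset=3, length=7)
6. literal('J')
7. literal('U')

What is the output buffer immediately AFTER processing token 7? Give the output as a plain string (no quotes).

Answer: GWGWUGWUGWUGJU

Derivation:
Token 1: literal('G'). Output: "G"
Token 2: literal('W'). Output: "GW"
Token 3: backref(off=2, len=2). Copied 'GW' from pos 0. Output: "GWGW"
Token 4: literal('U'). Output: "GWGWU"
Token 5: backref(off=3, len=7) (overlapping!). Copied 'GWUGWUG' from pos 2. Output: "GWGWUGWUGWUG"
Token 6: literal('J'). Output: "GWGWUGWUGWUGJ"
Token 7: literal('U'). Output: "GWGWUGWUGWUGJU"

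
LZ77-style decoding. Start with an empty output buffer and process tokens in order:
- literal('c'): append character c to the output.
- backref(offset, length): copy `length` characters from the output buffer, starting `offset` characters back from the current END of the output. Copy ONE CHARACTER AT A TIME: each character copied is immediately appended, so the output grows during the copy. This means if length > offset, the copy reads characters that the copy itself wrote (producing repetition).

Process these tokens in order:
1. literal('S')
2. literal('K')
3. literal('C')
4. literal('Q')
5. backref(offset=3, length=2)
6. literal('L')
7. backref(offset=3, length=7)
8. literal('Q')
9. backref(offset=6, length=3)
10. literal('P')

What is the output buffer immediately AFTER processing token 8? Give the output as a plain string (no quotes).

Answer: SKCQKCLKCLKCLKQ

Derivation:
Token 1: literal('S'). Output: "S"
Token 2: literal('K'). Output: "SK"
Token 3: literal('C'). Output: "SKC"
Token 4: literal('Q'). Output: "SKCQ"
Token 5: backref(off=3, len=2). Copied 'KC' from pos 1. Output: "SKCQKC"
Token 6: literal('L'). Output: "SKCQKCL"
Token 7: backref(off=3, len=7) (overlapping!). Copied 'KCLKCLK' from pos 4. Output: "SKCQKCLKCLKCLK"
Token 8: literal('Q'). Output: "SKCQKCLKCLKCLKQ"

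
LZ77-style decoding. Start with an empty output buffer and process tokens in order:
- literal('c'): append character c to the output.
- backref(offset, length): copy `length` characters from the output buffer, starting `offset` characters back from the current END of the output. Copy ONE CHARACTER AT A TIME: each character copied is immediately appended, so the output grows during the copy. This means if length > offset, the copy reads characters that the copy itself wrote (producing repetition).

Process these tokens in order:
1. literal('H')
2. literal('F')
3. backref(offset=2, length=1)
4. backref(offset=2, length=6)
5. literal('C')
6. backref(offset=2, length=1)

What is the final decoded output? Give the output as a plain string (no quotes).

Token 1: literal('H'). Output: "H"
Token 2: literal('F'). Output: "HF"
Token 3: backref(off=2, len=1). Copied 'H' from pos 0. Output: "HFH"
Token 4: backref(off=2, len=6) (overlapping!). Copied 'FHFHFH' from pos 1. Output: "HFHFHFHFH"
Token 5: literal('C'). Output: "HFHFHFHFHC"
Token 6: backref(off=2, len=1). Copied 'H' from pos 8. Output: "HFHFHFHFHCH"

Answer: HFHFHFHFHCH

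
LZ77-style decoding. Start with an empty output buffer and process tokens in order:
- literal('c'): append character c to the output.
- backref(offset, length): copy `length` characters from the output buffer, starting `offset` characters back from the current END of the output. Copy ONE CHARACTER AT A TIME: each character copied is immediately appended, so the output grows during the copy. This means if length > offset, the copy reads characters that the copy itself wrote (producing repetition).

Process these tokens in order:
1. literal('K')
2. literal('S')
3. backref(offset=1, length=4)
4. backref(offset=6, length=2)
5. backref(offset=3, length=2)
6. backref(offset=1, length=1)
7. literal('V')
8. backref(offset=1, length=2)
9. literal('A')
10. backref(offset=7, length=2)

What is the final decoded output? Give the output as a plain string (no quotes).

Answer: KSSSSSKSSKKVVVASK

Derivation:
Token 1: literal('K'). Output: "K"
Token 2: literal('S'). Output: "KS"
Token 3: backref(off=1, len=4) (overlapping!). Copied 'SSSS' from pos 1. Output: "KSSSSS"
Token 4: backref(off=6, len=2). Copied 'KS' from pos 0. Output: "KSSSSSKS"
Token 5: backref(off=3, len=2). Copied 'SK' from pos 5. Output: "KSSSSSKSSK"
Token 6: backref(off=1, len=1). Copied 'K' from pos 9. Output: "KSSSSSKSSKK"
Token 7: literal('V'). Output: "KSSSSSKSSKKV"
Token 8: backref(off=1, len=2) (overlapping!). Copied 'VV' from pos 11. Output: "KSSSSSKSSKKVVV"
Token 9: literal('A'). Output: "KSSSSSKSSKKVVVA"
Token 10: backref(off=7, len=2). Copied 'SK' from pos 8. Output: "KSSSSSKSSKKVVVASK"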